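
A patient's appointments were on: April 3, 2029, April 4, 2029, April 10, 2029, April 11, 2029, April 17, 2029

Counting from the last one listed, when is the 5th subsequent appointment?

Every event lands on a Tuesday or Wednesday (gaps cycle 1, 6, 1, 6).
So the schedule is: every Tuesday and Wednesday.
Next Wednesday: April 18, 2029.
The following Tuesday is April 24, 2029.
The following Wednesday is April 25, 2029.
Next Tuesday: May 1, 2029.
Next Wednesday: May 2, 2029.

May 2, 2029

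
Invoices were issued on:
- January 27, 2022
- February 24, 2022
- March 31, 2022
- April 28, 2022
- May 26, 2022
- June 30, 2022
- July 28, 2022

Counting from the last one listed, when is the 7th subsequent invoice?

February 23, 2023

Every date is a Thursday; gaps 28, 35, 28, 28, 35, 28 days.
Each is the last Thursday of its month (at least one falls on the 29th or later, ruling out '4th Thursday').
Last Thursday of August 2022: August 25, 2022.
September 2022 ends with Thursday September 29, 2022.
Last Thursday of October 2022: October 27, 2022.
November 2022 ends with Thursday November 24, 2022.
December 2022 ends with Thursday December 29, 2022.
Last Thursday of January 2023: January 26, 2023.
Last Thursday of February 2023: February 23, 2023.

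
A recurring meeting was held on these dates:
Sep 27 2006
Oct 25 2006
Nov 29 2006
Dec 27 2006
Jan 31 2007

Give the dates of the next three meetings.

Feb 28 2007, Mar 28 2007, Apr 25 2007

Every date is a Wednesday; gaps 28, 35, 28, 35 days.
Each is the last Wednesday of its month (at least one falls on the 29th or later, ruling out '4th Wednesday').
Last Wednesday of February 2007: Feb 28 2007.
March 2007 ends with Wednesday Mar 28 2007.
April 2007 ends with Wednesday Apr 25 2007.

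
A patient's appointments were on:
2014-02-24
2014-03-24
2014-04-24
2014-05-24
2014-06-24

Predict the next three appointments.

2014-07-24, 2014-08-24, 2014-09-24

Gaps: 28, 31, 30, 31 days — not constant. Every event is on the 24th of the month.
Pattern: the 24th of each month.
July 2014: 2014-07-24.
August 2014: 2014-08-24.
September 2014: 2014-09-24.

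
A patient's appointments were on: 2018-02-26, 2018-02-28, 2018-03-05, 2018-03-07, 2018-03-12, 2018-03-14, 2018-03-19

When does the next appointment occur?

The gap pattern 2, 5, 2, 5, 2, 5 repeats every 2 events.
These are the Mondays and Wednesdays of each week.
The following Wednesday is 2018-03-21.

2018-03-21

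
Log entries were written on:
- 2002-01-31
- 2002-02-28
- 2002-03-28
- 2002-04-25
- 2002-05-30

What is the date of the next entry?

All Thursdays; the gaps (28, 28, 28, 35) vary with month length.
This is the last Thursday of each month.
June 2002 ends with Thursday 2002-06-27.

2002-06-27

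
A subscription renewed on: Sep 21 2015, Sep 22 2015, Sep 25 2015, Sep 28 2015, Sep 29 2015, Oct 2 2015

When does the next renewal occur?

Every event lands on a Monday or Tuesday or Friday (gaps cycle 1, 3, 3, 1, 3).
So the schedule is: every Monday, Tuesday and Friday.
Next Monday: Oct 5 2015.

Oct 5 2015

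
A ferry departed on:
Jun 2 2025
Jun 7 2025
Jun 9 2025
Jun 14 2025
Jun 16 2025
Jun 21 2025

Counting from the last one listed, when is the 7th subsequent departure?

Jul 14 2025

The gap pattern 5, 2, 5, 2, 5 repeats every 2 events.
These are the Mondays and Saturdays of each week.
The following Monday is Jun 23 2025.
Next Saturday: Jun 28 2025.
The following Monday is Jun 30 2025.
The following Saturday is Jul 5 2025.
The following Monday is Jul 7 2025.
Next Saturday: Jul 12 2025.
The following Monday is Jul 14 2025.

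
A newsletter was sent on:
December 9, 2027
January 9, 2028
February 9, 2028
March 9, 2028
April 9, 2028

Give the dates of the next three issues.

The day-of-month is always 9 (31, 31, 29, 31 days between events).
So this recurs on the 9th of each month.
Next: May 2028 → May 9, 2028.
June 2028: June 9, 2028.
July 2028: July 9, 2028.

May 9, 2028; June 9, 2028; July 9, 2028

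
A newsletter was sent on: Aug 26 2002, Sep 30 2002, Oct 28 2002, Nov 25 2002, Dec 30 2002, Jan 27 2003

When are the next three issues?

Feb 24 2003, Mar 31 2003, Apr 28 2003

These are Mondays with 35, 28, 28, 35, 28-day gaps.
Each is the final Monday of its month — Sep 30 2002 is past the 28th, so '4th Monday' doesn't fit.
Last Monday of February 2003: Feb 24 2003.
Last Monday of March 2003: Mar 31 2003.
April 2003 ends with Monday Apr 28 2003.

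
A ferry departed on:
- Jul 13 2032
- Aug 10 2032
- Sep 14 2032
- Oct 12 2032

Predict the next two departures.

Nov 9 2032, Dec 14 2032

Gaps: 28, 35, 28 days — a mix of 28 and 35. Every date is a Tuesday.
Each is the 2nd Tuesday of its month.
November 2032 — 2nd Tuesday is Nov 9 2032.
2nd Tuesday of December 2032: Dec 14 2032.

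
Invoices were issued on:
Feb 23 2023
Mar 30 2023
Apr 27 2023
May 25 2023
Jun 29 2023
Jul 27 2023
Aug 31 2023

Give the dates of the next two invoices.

Sep 28 2023, Oct 26 2023

All Thursdays; the gaps (35, 28, 28, 35, 28, 35) vary with month length.
This is the last Thursday of each month.
September 2023 ends with Thursday Sep 28 2023.
Last Thursday of October 2023: Oct 26 2023.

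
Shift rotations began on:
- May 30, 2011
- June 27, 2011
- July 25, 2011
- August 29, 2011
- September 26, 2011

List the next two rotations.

October 31, 2011; November 28, 2011

These are Mondays with 28, 28, 35, 28-day gaps.
Each is the final Monday of its month — May 30, 2011 is past the 28th, so '4th Monday' doesn't fit.
Last Monday of October 2011: October 31, 2011.
Last Monday of November 2011: November 28, 2011.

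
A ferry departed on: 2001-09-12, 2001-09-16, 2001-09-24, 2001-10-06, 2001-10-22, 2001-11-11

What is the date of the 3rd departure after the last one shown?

2002-02-03

Intervals are 4, 8, 12, 16, 20 days — an arithmetic progression with common difference 4.
Next gap: 24 days. 2001-11-11 + 24 days = 2001-12-05.
Next gap: 28 days. 2001-12-05 + 28 days = 2002-01-02.
Next gap: 32 days. 2002-01-02 + 32 days = 2002-02-03.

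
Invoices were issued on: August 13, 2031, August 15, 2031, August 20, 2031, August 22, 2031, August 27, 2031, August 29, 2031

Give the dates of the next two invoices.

September 3, 2031; September 5, 2031

Every event lands on a Wednesday or Friday (gaps cycle 2, 5, 2, 5, 2).
So the schedule is: every Wednesday and Friday.
Next Wednesday: September 3, 2031.
The following Friday is September 5, 2031.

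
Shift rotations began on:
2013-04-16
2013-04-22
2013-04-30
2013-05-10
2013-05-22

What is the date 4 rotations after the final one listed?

The spacing grows by 2 each time: 6, 8, 10, 12 days.
Next gap: 14 days. 2013-05-22 + 14 days = 2013-06-05.
Next gap: 16 days. 2013-06-05 + 16 days = 2013-06-21.
Next gap: 18 days. 2013-06-21 + 18 days = 2013-07-09.
Next gap: 20 days. 2013-07-09 + 20 days = 2013-07-29.

2013-07-29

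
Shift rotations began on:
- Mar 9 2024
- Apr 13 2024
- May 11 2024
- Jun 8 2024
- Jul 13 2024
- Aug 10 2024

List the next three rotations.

Gaps: 35, 28, 28, 35, 28 days — a mix of 28 and 35. Every date is a Saturday.
Each is the 2nd Saturday of its month.
September 2024 — 2nd Saturday is Sep 14 2024.
2nd Saturday of October 2024: Oct 12 2024.
2nd Saturday of November 2024: Nov 9 2024.

Sep 14 2024, Oct 12 2024, Nov 9 2024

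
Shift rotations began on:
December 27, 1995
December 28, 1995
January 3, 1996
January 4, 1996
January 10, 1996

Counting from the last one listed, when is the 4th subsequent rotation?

Every event lands on a Wednesday or Thursday (gaps cycle 1, 6, 1, 6).
So the schedule is: every Wednesday and Thursday.
Next Thursday: January 11, 1996.
Next Wednesday: January 17, 1996.
Next Thursday: January 18, 1996.
Next Wednesday: January 24, 1996.

January 24, 1996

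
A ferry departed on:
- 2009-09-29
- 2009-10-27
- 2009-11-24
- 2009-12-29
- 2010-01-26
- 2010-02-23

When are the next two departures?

2010-03-30, 2010-04-27

Every date is a Tuesday; gaps 28, 28, 35, 28, 28 days.
Each is the last Tuesday of its month (at least one falls on the 29th or later, ruling out '4th Tuesday').
Last Tuesday of March 2010: 2010-03-30.
April 2010 ends with Tuesday 2010-04-27.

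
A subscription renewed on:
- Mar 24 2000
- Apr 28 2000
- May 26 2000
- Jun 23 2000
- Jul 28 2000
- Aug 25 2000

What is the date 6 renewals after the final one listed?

Feb 23 2001

All dates are Fridays, 35, 28, 28, 35, 28 days apart.
Specifically, the 4th Friday of each month.
4th Friday of September 2000: Sep 22 2000.
October 2000 — 4th Friday is Oct 27 2000.
4th Friday of November 2000: Nov 24 2000.
December 2000 — 4th Friday is Dec 22 2000.
January 2001 — 4th Friday is Jan 26 2001.
4th Friday of February 2001: Feb 23 2001.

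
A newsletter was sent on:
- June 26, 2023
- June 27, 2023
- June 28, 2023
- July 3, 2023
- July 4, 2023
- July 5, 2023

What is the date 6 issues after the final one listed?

The gap pattern 1, 1, 5, 1, 1 repeats every 3 events.
These are the Mondays, Tuesdays and Wednesdays of each week.
Next Monday: July 10, 2023.
Next Tuesday: July 11, 2023.
The following Wednesday is July 12, 2023.
The following Monday is July 17, 2023.
Next Tuesday: July 18, 2023.
The following Wednesday is July 19, 2023.

July 19, 2023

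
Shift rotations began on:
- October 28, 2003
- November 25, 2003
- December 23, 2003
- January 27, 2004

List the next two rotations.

February 24, 2004; March 23, 2004

Gaps: 28, 28, 35 days — a mix of 28 and 35. Every date is a Tuesday.
Each is the 4th Tuesday of its month.
February 2004 — 4th Tuesday is February 24, 2004.
4th Tuesday of March 2004: March 23, 2004.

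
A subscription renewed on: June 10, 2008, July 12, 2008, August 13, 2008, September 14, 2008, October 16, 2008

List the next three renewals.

Every event comes 32 days after the last (32, 32, 32, 32).
October 16, 2008 + 32 days = November 17, 2008.
November 17, 2008 + 32 days = December 19, 2008.
December 19, 2008 + 32 days = January 20, 2009.

November 17, 2008; December 19, 2008; January 20, 2009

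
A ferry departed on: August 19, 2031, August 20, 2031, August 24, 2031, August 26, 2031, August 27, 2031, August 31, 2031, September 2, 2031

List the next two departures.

The gap pattern 1, 4, 2, 1, 4, 2 repeats every 3 events.
These are the Tuesdays, Wednesdays and Sundays of each week.
Next Wednesday: September 3, 2031.
The following Sunday is September 7, 2031.

September 3, 2031; September 7, 2031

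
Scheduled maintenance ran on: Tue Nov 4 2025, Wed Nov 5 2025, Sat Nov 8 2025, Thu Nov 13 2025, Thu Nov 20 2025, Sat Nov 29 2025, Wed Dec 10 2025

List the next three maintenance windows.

Gaps: 1, 3, 5, 7, 9, 11 days — each gap is 2 larger than the previous one.
Next gap: 13 days. Wed Dec 10 2025 + 13 days = Tue Dec 23 2025.
Next gap: 15 days. Tue Dec 23 2025 + 15 days = Wed Jan 7 2026.
Next gap: 17 days. Wed Jan 7 2026 + 17 days = Sat Jan 24 2026.

Tue Dec 23 2025, Wed Jan 7 2026, Sat Jan 24 2026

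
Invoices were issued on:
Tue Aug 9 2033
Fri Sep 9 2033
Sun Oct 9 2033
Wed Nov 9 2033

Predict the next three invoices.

Gaps: 31, 30, 31 days — not constant. Every event is on the 9th of the month.
Pattern: the 9th of each month.
Next: December 2033 → Fri Dec 9 2033.
January 2034: Mon Jan 9 2034.
February 2034: Thu Feb 9 2034.

Fri Dec 9 2033, Mon Jan 9 2034, Thu Feb 9 2034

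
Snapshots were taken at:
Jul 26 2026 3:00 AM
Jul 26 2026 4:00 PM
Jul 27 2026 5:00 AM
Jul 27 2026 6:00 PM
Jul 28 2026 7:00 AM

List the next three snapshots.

Jul 28 2026 8:00 PM, Jul 29 2026 9:00 AM, Jul 29 2026 10:00 PM

The interval is a steady 13 hours (13, 13, 13, 13).
Jul 28 2026 7:00 AM + 13 h = Jul 28 2026 8:00 PM.
Jul 28 2026 8:00 PM + 13 h = Jul 29 2026 9:00 AM.
Jul 29 2026 9:00 AM + 13 h = Jul 29 2026 10:00 PM.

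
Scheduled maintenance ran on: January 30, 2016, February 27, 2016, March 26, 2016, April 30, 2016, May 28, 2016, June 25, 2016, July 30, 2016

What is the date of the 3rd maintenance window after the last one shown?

October 29, 2016

Every date is a Saturday; gaps 28, 28, 35, 28, 28, 35 days.
Each is the last Saturday of its month (at least one falls on the 29th or later, ruling out '4th Saturday').
August 2016 ends with Saturday August 27, 2016.
Last Saturday of September 2016: September 24, 2016.
Last Saturday of October 2016: October 29, 2016.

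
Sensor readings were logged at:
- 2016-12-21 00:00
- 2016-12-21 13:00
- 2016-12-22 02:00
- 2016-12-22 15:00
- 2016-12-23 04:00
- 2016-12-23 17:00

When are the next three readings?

2016-12-24 06:00, 2016-12-24 19:00, 2016-12-25 08:00

Gaps: 13, 13, 13, 13, 13 hours — each event is 13 hours after the previous one.
2016-12-23 17:00 + 13 h = 2016-12-24 06:00.
2016-12-24 06:00 + 13 h = 2016-12-24 19:00.
2016-12-24 19:00 + 13 h = 2016-12-25 08:00.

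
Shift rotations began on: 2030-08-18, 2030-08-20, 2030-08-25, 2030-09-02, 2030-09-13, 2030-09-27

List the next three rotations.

Gaps: 2, 5, 8, 11, 14 days — each gap is 3 larger than the previous one.
Next gap: 17 days. 2030-09-27 + 17 days = 2030-10-14.
Next gap: 20 days. 2030-10-14 + 20 days = 2030-11-03.
Next gap: 23 days. 2030-11-03 + 23 days = 2030-11-26.

2030-10-14, 2030-11-03, 2030-11-26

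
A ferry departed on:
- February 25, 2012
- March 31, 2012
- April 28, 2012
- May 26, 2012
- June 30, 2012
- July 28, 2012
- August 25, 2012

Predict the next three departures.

All Saturdays; the gaps (35, 28, 28, 35, 28, 28) vary with month length.
This is the last Saturday of each month.
Last Saturday of September 2012: September 29, 2012.
Last Saturday of October 2012: October 27, 2012.
Last Saturday of November 2012: November 24, 2012.

September 29, 2012; October 27, 2012; November 24, 2012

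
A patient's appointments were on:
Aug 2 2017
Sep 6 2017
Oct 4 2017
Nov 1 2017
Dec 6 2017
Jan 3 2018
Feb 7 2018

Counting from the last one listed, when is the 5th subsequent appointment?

Jul 4 2018

Gaps: 35, 28, 28, 35, 28, 35 days — a mix of 28 and 35. Every date is a Wednesday.
Each is the 1st Wednesday of its month.
1st Wednesday of March 2018: Mar 7 2018.
April 2018 — 1st Wednesday is Apr 4 2018.
1st Wednesday of May 2018: May 2 2018.
June 2018 — 1st Wednesday is Jun 6 2018.
July 2018 — 1st Wednesday is Jul 4 2018.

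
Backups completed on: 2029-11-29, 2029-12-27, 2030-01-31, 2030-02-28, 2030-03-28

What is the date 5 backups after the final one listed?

2030-08-29

Every date is a Thursday; gaps 28, 35, 28, 28 days.
Each is the last Thursday of its month (at least one falls on the 29th or later, ruling out '4th Thursday').
Last Thursday of April 2030: 2030-04-25.
May 2030 ends with Thursday 2030-05-30.
June 2030 ends with Thursday 2030-06-27.
Last Thursday of July 2030: 2030-07-25.
Last Thursday of August 2030: 2030-08-29.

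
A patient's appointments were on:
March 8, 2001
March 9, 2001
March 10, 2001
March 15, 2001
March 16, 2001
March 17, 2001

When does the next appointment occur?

March 22, 2001

Gaps: 1, 1, 5, 1, 1 days — not constant, but cyclic with period 3.
The events fall on every Thursday, Friday and Saturday.
The following Thursday is March 22, 2001.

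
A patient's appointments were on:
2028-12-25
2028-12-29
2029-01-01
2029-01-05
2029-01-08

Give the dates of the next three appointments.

2029-01-12, 2029-01-15, 2029-01-19

The gap pattern 4, 3, 4, 3 repeats every 2 events.
These are the Mondays and Fridays of each week.
Next Friday: 2029-01-12.
Next Monday: 2029-01-15.
The following Friday is 2029-01-19.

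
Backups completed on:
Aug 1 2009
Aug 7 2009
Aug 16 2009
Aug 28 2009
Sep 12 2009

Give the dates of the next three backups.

Gaps: 6, 9, 12, 15 days — each gap is 3 larger than the previous one.
Next gap: 18 days. Sep 12 2009 + 18 days = Sep 30 2009.
Next gap: 21 days. Sep 30 2009 + 21 days = Oct 21 2009.
Next gap: 24 days. Oct 21 2009 + 24 days = Nov 14 2009.

Sep 30 2009, Oct 21 2009, Nov 14 2009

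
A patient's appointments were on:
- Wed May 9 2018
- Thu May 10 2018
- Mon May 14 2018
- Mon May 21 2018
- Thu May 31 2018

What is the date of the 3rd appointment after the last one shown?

The spacing grows by 3 each time: 1, 4, 7, 10 days.
Next gap: 13 days. Thu May 31 2018 + 13 days = Wed Jun 13 2018.
Next gap: 16 days. Wed Jun 13 2018 + 16 days = Fri Jun 29 2018.
Next gap: 19 days. Fri Jun 29 2018 + 19 days = Wed Jul 18 2018.

Wed Jul 18 2018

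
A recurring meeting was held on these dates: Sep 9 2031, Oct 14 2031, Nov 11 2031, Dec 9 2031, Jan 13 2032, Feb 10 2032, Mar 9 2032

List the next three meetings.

Gaps: 35, 28, 28, 35, 28, 28 days — a mix of 28 and 35. Every date is a Tuesday.
Each is the 2nd Tuesday of its month.
2nd Tuesday of April 2032: Apr 13 2032.
May 2032 — 2nd Tuesday is May 11 2032.
2nd Tuesday of June 2032: Jun 8 2032.

Apr 13 2032, May 11 2032, Jun 8 2032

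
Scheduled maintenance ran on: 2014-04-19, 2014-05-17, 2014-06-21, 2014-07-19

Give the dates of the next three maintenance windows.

2014-08-16, 2014-09-20, 2014-10-18

Gaps: 28, 35, 28 days — a mix of 28 and 35. Every date is a Saturday.
Each is the 3rd Saturday of its month.
August 2014 — 3rd Saturday is 2014-08-16.
September 2014 — 3rd Saturday is 2014-09-20.
October 2014 — 3rd Saturday is 2014-10-18.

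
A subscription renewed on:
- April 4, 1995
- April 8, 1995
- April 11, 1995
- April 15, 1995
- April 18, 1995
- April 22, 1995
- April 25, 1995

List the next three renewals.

April 29, 1995; May 2, 1995; May 6, 1995

Gaps: 4, 3, 4, 3, 4, 3 days — not constant, but cyclic with period 2.
The events fall on every Tuesday and Saturday.
Next Saturday: April 29, 1995.
The following Tuesday is May 2, 1995.
Next Saturday: May 6, 1995.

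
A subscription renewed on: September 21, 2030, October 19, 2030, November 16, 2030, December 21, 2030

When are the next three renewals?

All dates are Saturdays, 28, 28, 35 days apart.
Specifically, the 3rd Saturday of each month.
3rd Saturday of January 2031: January 18, 2031.
3rd Saturday of February 2031: February 15, 2031.
3rd Saturday of March 2031: March 15, 2031.

January 18, 2031; February 15, 2031; March 15, 2031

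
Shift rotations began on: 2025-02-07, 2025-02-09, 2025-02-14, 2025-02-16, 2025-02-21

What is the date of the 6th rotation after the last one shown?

2025-03-14

The gap pattern 2, 5, 2, 5 repeats every 2 events.
These are the Fridays and Sundays of each week.
The following Sunday is 2025-02-23.
The following Friday is 2025-02-28.
Next Sunday: 2025-03-02.
Next Friday: 2025-03-07.
Next Sunday: 2025-03-09.
Next Friday: 2025-03-14.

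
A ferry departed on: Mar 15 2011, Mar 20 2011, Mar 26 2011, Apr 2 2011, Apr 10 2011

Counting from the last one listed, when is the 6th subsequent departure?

Jun 18 2011

Intervals are 5, 6, 7, 8 days — an arithmetic progression with common difference 1.
Next gap: 9 days. Apr 10 2011 + 9 days = Apr 19 2011.
Next gap: 10 days. Apr 19 2011 + 10 days = Apr 29 2011.
Next gap: 11 days. Apr 29 2011 + 11 days = May 10 2011.
Next gap: 12 days. May 10 2011 + 12 days = May 22 2011.
Next gap: 13 days. May 22 2011 + 13 days = Jun 4 2011.
Next gap: 14 days. Jun 4 2011 + 14 days = Jun 18 2011.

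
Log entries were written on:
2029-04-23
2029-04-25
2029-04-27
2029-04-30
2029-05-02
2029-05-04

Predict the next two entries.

The gap pattern 2, 2, 3, 2, 2 repeats every 3 events.
These are the Mondays, Wednesdays and Fridays of each week.
The following Monday is 2029-05-07.
Next Wednesday: 2029-05-09.

2029-05-07, 2029-05-09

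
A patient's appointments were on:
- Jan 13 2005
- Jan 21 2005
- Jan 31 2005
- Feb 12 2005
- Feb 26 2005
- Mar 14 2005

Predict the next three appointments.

Intervals are 8, 10, 12, 14, 16 days — an arithmetic progression with common difference 2.
Next gap: 18 days. Mar 14 2005 + 18 days = Apr 1 2005.
Next gap: 20 days. Apr 1 2005 + 20 days = Apr 21 2005.
Next gap: 22 days. Apr 21 2005 + 22 days = May 13 2005.

Apr 1 2005, Apr 21 2005, May 13 2005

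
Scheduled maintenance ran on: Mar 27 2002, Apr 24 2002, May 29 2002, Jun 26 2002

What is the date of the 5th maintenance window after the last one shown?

Nov 27 2002

These are Wednesdays with 28, 35, 28-day gaps.
Each is the final Wednesday of its month — May 29 2002 is past the 28th, so '4th Wednesday' doesn't fit.
July 2002 ends with Wednesday Jul 31 2002.
Last Wednesday of August 2002: Aug 28 2002.
September 2002 ends with Wednesday Sep 25 2002.
Last Wednesday of October 2002: Oct 30 2002.
November 2002 ends with Wednesday Nov 27 2002.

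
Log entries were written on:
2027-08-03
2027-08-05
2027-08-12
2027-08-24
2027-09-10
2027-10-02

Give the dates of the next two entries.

2027-10-29, 2027-11-30

The spacing grows by 5 each time: 2, 7, 12, 17, 22 days.
Next gap: 27 days. 2027-10-02 + 27 days = 2027-10-29.
Next gap: 32 days. 2027-10-29 + 32 days = 2027-11-30.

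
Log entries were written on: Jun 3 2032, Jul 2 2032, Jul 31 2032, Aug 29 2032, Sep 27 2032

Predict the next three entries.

Oct 26 2032, Nov 24 2032, Dec 23 2032

The spacing is 29, 29, 29, 29 days — always 29 days.
Sep 27 2032 + 29 days = Oct 26 2032.
Oct 26 2032 + 29 days = Nov 24 2032.
Nov 24 2032 + 29 days = Dec 23 2032.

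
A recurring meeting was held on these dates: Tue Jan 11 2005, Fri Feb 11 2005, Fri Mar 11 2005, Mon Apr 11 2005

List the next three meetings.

Gaps: 31, 28, 31 days — not constant. Every event is on the 11th of the month.
Pattern: the 11th of each month.
Next: May 2005 → Wed May 11 2005.
June 2005: Sat Jun 11 2005.
Next: July 2005 → Mon Jul 11 2005.

Wed May 11 2005, Sat Jun 11 2005, Mon Jul 11 2005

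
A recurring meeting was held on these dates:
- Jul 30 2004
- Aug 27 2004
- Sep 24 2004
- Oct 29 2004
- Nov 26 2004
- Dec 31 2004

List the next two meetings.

Every date is a Friday; gaps 28, 28, 35, 28, 35 days.
Each is the last Friday of its month (at least one falls on the 29th or later, ruling out '4th Friday').
January 2005 ends with Friday Jan 28 2005.
February 2005 ends with Friday Feb 25 2005.

Jan 28 2005, Feb 25 2005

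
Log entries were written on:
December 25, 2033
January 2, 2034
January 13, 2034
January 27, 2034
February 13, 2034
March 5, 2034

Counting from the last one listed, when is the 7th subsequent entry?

Gaps: 8, 11, 14, 17, 20 days — each gap is 3 larger than the previous one.
Next gap: 23 days. March 5, 2034 + 23 days = March 28, 2034.
Next gap: 26 days. March 28, 2034 + 26 days = April 23, 2034.
Next gap: 29 days. April 23, 2034 + 29 days = May 22, 2034.
Next gap: 32 days. May 22, 2034 + 32 days = June 23, 2034.
Next gap: 35 days. June 23, 2034 + 35 days = July 28, 2034.
Next gap: 38 days. July 28, 2034 + 38 days = September 4, 2034.
Next gap: 41 days. September 4, 2034 + 41 days = October 15, 2034.

October 15, 2034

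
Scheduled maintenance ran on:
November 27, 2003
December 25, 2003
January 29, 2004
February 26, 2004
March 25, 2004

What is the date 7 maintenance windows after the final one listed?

October 28, 2004

These are Thursdays with 28, 35, 28, 28-day gaps.
Each is the final Thursday of its month — January 29, 2004 is past the 28th, so '4th Thursday' doesn't fit.
Last Thursday of April 2004: April 29, 2004.
May 2004 ends with Thursday May 27, 2004.
June 2004 ends with Thursday June 24, 2004.
Last Thursday of July 2004: July 29, 2004.
Last Thursday of August 2004: August 26, 2004.
Last Thursday of September 2004: September 30, 2004.
Last Thursday of October 2004: October 28, 2004.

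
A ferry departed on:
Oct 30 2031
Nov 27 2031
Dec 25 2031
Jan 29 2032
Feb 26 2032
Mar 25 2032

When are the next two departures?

Apr 29 2032, May 27 2032

All Thursdays; the gaps (28, 28, 35, 28, 28) vary with month length.
This is the last Thursday of each month.
Last Thursday of April 2032: Apr 29 2032.
May 2032 ends with Thursday May 27 2032.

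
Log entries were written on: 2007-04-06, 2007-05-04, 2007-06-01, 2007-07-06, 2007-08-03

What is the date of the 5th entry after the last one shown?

These are Fridays at 28- or 35-day spacing (28, 28, 35, 28).
The pattern: 1st Friday of the month.
1st Friday of September 2007: 2007-09-07.
1st Friday of October 2007: 2007-10-05.
November 2007 — 1st Friday is 2007-11-02.
1st Friday of December 2007: 2007-12-07.
January 2008 — 1st Friday is 2008-01-04.

2008-01-04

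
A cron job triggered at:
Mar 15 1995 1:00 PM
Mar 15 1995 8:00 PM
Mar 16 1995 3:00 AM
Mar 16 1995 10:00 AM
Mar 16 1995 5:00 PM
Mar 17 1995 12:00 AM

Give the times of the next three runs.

Mar 17 1995 7:00 AM, Mar 17 1995 2:00 PM, Mar 17 1995 9:00 PM

The interval is a steady 7 hours (7, 7, 7, 7, 7).
Mar 17 1995 12:00 AM + 7 h = Mar 17 1995 7:00 AM.
Mar 17 1995 7:00 AM + 7 h = Mar 17 1995 2:00 PM.
Mar 17 1995 2:00 PM + 7 h = Mar 17 1995 9:00 PM.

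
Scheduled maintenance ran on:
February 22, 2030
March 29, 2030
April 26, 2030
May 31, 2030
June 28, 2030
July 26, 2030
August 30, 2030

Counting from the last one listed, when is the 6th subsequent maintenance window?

All Fridays; the gaps (35, 28, 35, 28, 28, 35) vary with month length.
This is the last Friday of each month.
September 2030 ends with Friday September 27, 2030.
October 2030 ends with Friday October 25, 2030.
Last Friday of November 2030: November 29, 2030.
December 2030 ends with Friday December 27, 2030.
January 2031 ends with Friday January 31, 2031.
Last Friday of February 2031: February 28, 2031.

February 28, 2031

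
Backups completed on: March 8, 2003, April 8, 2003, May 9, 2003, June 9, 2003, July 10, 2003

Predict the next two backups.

August 10, 2003; September 10, 2003

The spacing is 31, 31, 31, 31 days — always 31 days.
July 10, 2003 + 31 days = August 10, 2003.
August 10, 2003 + 31 days = September 10, 2003.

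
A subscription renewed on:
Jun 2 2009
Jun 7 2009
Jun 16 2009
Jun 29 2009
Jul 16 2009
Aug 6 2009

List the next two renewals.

Gaps: 5, 9, 13, 17, 21 days — each gap is 4 larger than the previous one.
Next gap: 25 days. Aug 6 2009 + 25 days = Aug 31 2009.
Next gap: 29 days. Aug 31 2009 + 29 days = Sep 29 2009.

Aug 31 2009, Sep 29 2009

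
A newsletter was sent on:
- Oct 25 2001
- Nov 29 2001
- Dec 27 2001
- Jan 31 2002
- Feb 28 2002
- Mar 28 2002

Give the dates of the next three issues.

Apr 25 2002, May 30 2002, Jun 27 2002

Every date is a Thursday; gaps 35, 28, 35, 28, 28 days.
Each is the last Thursday of its month (at least one falls on the 29th or later, ruling out '4th Thursday').
April 2002 ends with Thursday Apr 25 2002.
May 2002 ends with Thursday May 30 2002.
June 2002 ends with Thursday Jun 27 2002.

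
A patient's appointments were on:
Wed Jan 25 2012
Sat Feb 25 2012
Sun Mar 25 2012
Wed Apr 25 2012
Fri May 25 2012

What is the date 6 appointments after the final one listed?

The day-of-month is always 25 (31, 29, 31, 30 days between events).
So this recurs on the 25th of each month.
June 2012: Mon Jun 25 2012.
July 2012: Wed Jul 25 2012.
August 2012: Sat Aug 25 2012.
September 2012: Tue Sep 25 2012.
October 2012: Thu Oct 25 2012.
Next: November 2012 → Sun Nov 25 2012.

Sun Nov 25 2012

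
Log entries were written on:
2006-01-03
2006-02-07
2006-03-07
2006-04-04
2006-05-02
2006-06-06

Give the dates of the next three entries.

2006-07-04, 2006-08-01, 2006-09-05

All dates are Tuesdays, 35, 28, 28, 28, 35 days apart.
Specifically, the 1st Tuesday of each month.
1st Tuesday of July 2006: 2006-07-04.
1st Tuesday of August 2006: 2006-08-01.
1st Tuesday of September 2006: 2006-09-05.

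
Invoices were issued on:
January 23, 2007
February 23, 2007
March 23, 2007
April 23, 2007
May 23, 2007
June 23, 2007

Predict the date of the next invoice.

Gaps: 31, 28, 31, 30, 31 days — not constant. Every event is on the 23rd of the month.
Pattern: the 23rd of each month.
Next: July 2007 → July 23, 2007.

July 23, 2007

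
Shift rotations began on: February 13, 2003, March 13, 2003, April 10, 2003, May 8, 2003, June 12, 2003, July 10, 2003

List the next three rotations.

These are Thursdays at 28- or 35-day spacing (28, 28, 28, 35, 28).
The pattern: 2nd Thursday of the month.
August 2003 — 2nd Thursday is August 14, 2003.
September 2003 — 2nd Thursday is September 11, 2003.
2nd Thursday of October 2003: October 9, 2003.

August 14, 2003; September 11, 2003; October 9, 2003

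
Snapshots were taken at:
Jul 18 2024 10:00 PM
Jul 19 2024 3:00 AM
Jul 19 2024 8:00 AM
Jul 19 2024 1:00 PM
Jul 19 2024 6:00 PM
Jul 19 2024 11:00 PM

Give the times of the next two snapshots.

Jul 20 2024 4:00 AM, Jul 20 2024 9:00 AM

Spacing: 5, 5, 5, 5, 5 h — constant 5 h.
Jul 19 2024 11:00 PM + 5 h = Jul 20 2024 4:00 AM.
Jul 20 2024 4:00 AM + 5 h = Jul 20 2024 9:00 AM.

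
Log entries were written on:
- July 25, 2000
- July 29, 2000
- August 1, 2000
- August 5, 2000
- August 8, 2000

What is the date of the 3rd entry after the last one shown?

August 19, 2000

Gaps: 4, 3, 4, 3 days — not constant, but cyclic with period 2.
The events fall on every Tuesday and Saturday.
The following Saturday is August 12, 2000.
Next Tuesday: August 15, 2000.
The following Saturday is August 19, 2000.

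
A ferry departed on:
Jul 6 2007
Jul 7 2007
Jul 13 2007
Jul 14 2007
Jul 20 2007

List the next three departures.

Every event lands on a Friday or Saturday (gaps cycle 1, 6, 1, 6).
So the schedule is: every Friday and Saturday.
The following Saturday is Jul 21 2007.
The following Friday is Jul 27 2007.
The following Saturday is Jul 28 2007.

Jul 21 2007, Jul 27 2007, Jul 28 2007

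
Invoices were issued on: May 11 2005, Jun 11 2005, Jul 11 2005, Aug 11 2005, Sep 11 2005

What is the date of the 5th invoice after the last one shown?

Each date is the 11th; the gaps (31, 30, 31, 31) track the month lengths.
The rule is the 11th of each month.
October 2005: Oct 11 2005.
Next: November 2005 → Nov 11 2005.
December 2005: Dec 11 2005.
Next: January 2006 → Jan 11 2006.
Next: February 2006 → Feb 11 2006.

Feb 11 2006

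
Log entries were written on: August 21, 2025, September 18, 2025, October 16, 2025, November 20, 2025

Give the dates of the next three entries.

All dates are Thursdays, 28, 28, 35 days apart.
Specifically, the 3rd Thursday of each month.
3rd Thursday of December 2025: December 18, 2025.
3rd Thursday of January 2026: January 15, 2026.
3rd Thursday of February 2026: February 19, 2026.

December 18, 2025; January 15, 2026; February 19, 2026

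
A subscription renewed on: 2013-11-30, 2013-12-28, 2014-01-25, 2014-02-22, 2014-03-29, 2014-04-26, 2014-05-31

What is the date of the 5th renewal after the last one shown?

2014-10-25

Every date is a Saturday; gaps 28, 28, 28, 35, 28, 35 days.
Each is the last Saturday of its month (at least one falls on the 29th or later, ruling out '4th Saturday').
June 2014 ends with Saturday 2014-06-28.
July 2014 ends with Saturday 2014-07-26.
August 2014 ends with Saturday 2014-08-30.
September 2014 ends with Saturday 2014-09-27.
Last Saturday of October 2014: 2014-10-25.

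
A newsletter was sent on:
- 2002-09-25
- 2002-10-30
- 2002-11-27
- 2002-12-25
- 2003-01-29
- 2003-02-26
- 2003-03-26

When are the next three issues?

2003-04-30, 2003-05-28, 2003-06-25

All Wednesdays; the gaps (35, 28, 28, 35, 28, 28) vary with month length.
This is the last Wednesday of each month.
April 2003 ends with Wednesday 2003-04-30.
Last Wednesday of May 2003: 2003-05-28.
June 2003 ends with Wednesday 2003-06-25.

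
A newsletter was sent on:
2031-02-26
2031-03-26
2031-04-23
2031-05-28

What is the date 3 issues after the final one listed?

2031-08-27

Gaps: 28, 28, 35 days — a mix of 28 and 35. Every date is a Wednesday.
Each is the 4th Wednesday of its month.
4th Wednesday of June 2031: 2031-06-25.
4th Wednesday of July 2031: 2031-07-23.
4th Wednesday of August 2031: 2031-08-27.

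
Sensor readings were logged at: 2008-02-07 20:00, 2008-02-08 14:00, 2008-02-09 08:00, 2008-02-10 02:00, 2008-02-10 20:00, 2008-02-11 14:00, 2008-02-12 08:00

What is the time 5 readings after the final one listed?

2008-02-16 02:00

Gaps: 18, 18, 18, 18, 18, 18 hours — each event is 18 hours after the previous one.
2008-02-12 08:00 + 18 h = 2008-02-13 02:00.
2008-02-13 02:00 + 18 h = 2008-02-13 20:00.
2008-02-13 20:00 + 18 h = 2008-02-14 14:00.
2008-02-14 14:00 + 18 h = 2008-02-15 08:00.
2008-02-15 08:00 + 18 h = 2008-02-16 02:00.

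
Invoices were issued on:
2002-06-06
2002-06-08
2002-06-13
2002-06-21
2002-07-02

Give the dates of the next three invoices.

Gaps: 2, 5, 8, 11 days — each gap is 3 larger than the previous one.
Next gap: 14 days. 2002-07-02 + 14 days = 2002-07-16.
Next gap: 17 days. 2002-07-16 + 17 days = 2002-08-02.
Next gap: 20 days. 2002-08-02 + 20 days = 2002-08-22.

2002-07-16, 2002-08-02, 2002-08-22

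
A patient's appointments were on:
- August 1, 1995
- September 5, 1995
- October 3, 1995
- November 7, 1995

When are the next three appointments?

These are Tuesdays at 28- or 35-day spacing (35, 28, 35).
The pattern: 1st Tuesday of the month.
1st Tuesday of December 1995: December 5, 1995.
January 1996 — 1st Tuesday is January 2, 1996.
1st Tuesday of February 1996: February 6, 1996.

December 5, 1995; January 2, 1996; February 6, 1996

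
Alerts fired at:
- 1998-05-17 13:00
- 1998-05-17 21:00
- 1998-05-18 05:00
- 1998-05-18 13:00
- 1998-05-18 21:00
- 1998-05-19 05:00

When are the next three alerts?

Gaps: 8, 8, 8, 8, 8 hours — each event is 8 hours after the previous one.
1998-05-19 05:00 + 8 h = 1998-05-19 13:00.
1998-05-19 13:00 + 8 h = 1998-05-19 21:00.
1998-05-19 21:00 + 8 h = 1998-05-20 05:00.

1998-05-19 13:00, 1998-05-19 21:00, 1998-05-20 05:00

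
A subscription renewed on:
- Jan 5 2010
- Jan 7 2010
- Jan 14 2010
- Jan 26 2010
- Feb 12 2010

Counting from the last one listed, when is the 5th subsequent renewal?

Intervals are 2, 7, 12, 17 days — an arithmetic progression with common difference 5.
Next gap: 22 days. Feb 12 2010 + 22 days = Mar 6 2010.
Next gap: 27 days. Mar 6 2010 + 27 days = Apr 2 2010.
Next gap: 32 days. Apr 2 2010 + 32 days = May 4 2010.
Next gap: 37 days. May 4 2010 + 37 days = Jun 10 2010.
Next gap: 42 days. Jun 10 2010 + 42 days = Jul 22 2010.

Jul 22 2010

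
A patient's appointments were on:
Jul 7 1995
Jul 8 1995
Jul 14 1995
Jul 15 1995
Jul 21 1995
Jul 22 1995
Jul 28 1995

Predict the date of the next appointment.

Jul 29 1995

The gap pattern 1, 6, 1, 6, 1, 6 repeats every 2 events.
These are the Fridays and Saturdays of each week.
The following Saturday is Jul 29 1995.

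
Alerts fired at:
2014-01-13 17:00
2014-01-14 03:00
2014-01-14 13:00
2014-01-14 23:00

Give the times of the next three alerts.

2014-01-15 09:00, 2014-01-15 19:00, 2014-01-16 05:00

The interval is a steady 10 hours (10, 10, 10).
2014-01-14 23:00 + 10 h = 2014-01-15 09:00.
2014-01-15 09:00 + 10 h = 2014-01-15 19:00.
2014-01-15 19:00 + 10 h = 2014-01-16 05:00.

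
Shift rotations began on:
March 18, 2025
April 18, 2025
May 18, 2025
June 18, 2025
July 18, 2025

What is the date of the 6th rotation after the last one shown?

Gaps: 31, 30, 31, 30 days — not constant. Every event is on the 18th of the month.
Pattern: the 18th of each month.
Next: August 2025 → August 18, 2025.
September 2025: September 18, 2025.
October 2025: October 18, 2025.
Next: November 2025 → November 18, 2025.
Next: December 2025 → December 18, 2025.
Next: January 2026 → January 18, 2026.

January 18, 2026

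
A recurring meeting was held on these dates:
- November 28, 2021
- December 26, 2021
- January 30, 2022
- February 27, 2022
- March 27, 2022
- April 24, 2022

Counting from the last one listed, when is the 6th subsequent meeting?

October 30, 2022

All Sundays; the gaps (28, 35, 28, 28, 28) vary with month length.
This is the last Sunday of each month.
May 2022 ends with Sunday May 29, 2022.
Last Sunday of June 2022: June 26, 2022.
Last Sunday of July 2022: July 31, 2022.
Last Sunday of August 2022: August 28, 2022.
September 2022 ends with Sunday September 25, 2022.
Last Sunday of October 2022: October 30, 2022.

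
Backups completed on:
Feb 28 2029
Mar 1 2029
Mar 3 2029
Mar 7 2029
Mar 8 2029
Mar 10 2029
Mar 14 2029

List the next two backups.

Mar 15 2029, Mar 17 2029

Every event lands on a Wednesday or Thursday or Saturday (gaps cycle 1, 2, 4, 1, 2, 4).
So the schedule is: every Wednesday, Thursday and Saturday.
Next Thursday: Mar 15 2029.
Next Saturday: Mar 17 2029.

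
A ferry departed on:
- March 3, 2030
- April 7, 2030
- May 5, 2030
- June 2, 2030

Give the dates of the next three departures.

All dates are Sundays, 35, 28, 28 days apart.
Specifically, the 1st Sunday of each month.
July 2030 — 1st Sunday is July 7, 2030.
1st Sunday of August 2030: August 4, 2030.
September 2030 — 1st Sunday is September 1, 2030.

July 7, 2030; August 4, 2030; September 1, 2030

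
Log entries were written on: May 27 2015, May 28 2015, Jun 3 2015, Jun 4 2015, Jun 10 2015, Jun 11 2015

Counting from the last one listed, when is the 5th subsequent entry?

Jul 1 2015

Every event lands on a Wednesday or Thursday (gaps cycle 1, 6, 1, 6, 1).
So the schedule is: every Wednesday and Thursday.
Next Wednesday: Jun 17 2015.
The following Thursday is Jun 18 2015.
Next Wednesday: Jun 24 2015.
The following Thursday is Jun 25 2015.
Next Wednesday: Jul 1 2015.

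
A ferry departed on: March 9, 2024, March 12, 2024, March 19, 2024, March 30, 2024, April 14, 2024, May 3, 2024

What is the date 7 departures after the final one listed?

January 3, 2025

Gaps: 3, 7, 11, 15, 19 days — each gap is 4 larger than the previous one.
Next gap: 23 days. May 3, 2024 + 23 days = May 26, 2024.
Next gap: 27 days. May 26, 2024 + 27 days = June 22, 2024.
Next gap: 31 days. June 22, 2024 + 31 days = July 23, 2024.
Next gap: 35 days. July 23, 2024 + 35 days = August 27, 2024.
Next gap: 39 days. August 27, 2024 + 39 days = October 5, 2024.
Next gap: 43 days. October 5, 2024 + 43 days = November 17, 2024.
Next gap: 47 days. November 17, 2024 + 47 days = January 3, 2025.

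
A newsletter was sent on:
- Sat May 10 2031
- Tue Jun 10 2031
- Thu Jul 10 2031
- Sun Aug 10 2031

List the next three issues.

Each date is the 10th; the gaps (31, 30, 31) track the month lengths.
The rule is the 10th of each month.
Next: September 2031 → Wed Sep 10 2031.
Next: October 2031 → Fri Oct 10 2031.
Next: November 2031 → Mon Nov 10 2031.

Wed Sep 10 2031, Fri Oct 10 2031, Mon Nov 10 2031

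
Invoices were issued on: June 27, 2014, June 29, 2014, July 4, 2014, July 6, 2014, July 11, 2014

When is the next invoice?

Every event lands on a Friday or Sunday (gaps cycle 2, 5, 2, 5).
So the schedule is: every Friday and Sunday.
The following Sunday is July 13, 2014.

July 13, 2014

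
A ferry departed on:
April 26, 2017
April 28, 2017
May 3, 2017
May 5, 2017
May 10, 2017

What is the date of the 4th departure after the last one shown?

The gap pattern 2, 5, 2, 5 repeats every 2 events.
These are the Wednesdays and Fridays of each week.
Next Friday: May 12, 2017.
Next Wednesday: May 17, 2017.
Next Friday: May 19, 2017.
The following Wednesday is May 24, 2017.

May 24, 2017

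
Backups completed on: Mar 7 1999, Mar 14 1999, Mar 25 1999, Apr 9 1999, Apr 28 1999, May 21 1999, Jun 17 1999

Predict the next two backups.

Gaps: 7, 11, 15, 19, 23, 27 days — each gap is 4 larger than the previous one.
Next gap: 31 days. Jun 17 1999 + 31 days = Jul 18 1999.
Next gap: 35 days. Jul 18 1999 + 35 days = Aug 22 1999.

Jul 18 1999, Aug 22 1999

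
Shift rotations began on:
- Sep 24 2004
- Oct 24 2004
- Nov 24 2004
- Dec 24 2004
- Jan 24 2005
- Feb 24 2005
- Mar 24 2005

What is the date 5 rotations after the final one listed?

Aug 24 2005

Gaps: 30, 31, 30, 31, 31, 28 days — not constant. Every event is on the 24th of the month.
Pattern: the 24th of each month.
April 2005: Apr 24 2005.
Next: May 2005 → May 24 2005.
June 2005: Jun 24 2005.
July 2005: Jul 24 2005.
Next: August 2005 → Aug 24 2005.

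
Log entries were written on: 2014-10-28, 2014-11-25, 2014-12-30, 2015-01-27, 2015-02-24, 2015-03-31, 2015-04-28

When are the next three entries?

2015-05-26, 2015-06-30, 2015-07-28

These are Tuesdays with 28, 35, 28, 28, 35, 28-day gaps.
Each is the final Tuesday of its month — 2014-12-30 is past the 28th, so '4th Tuesday' doesn't fit.
May 2015 ends with Tuesday 2015-05-26.
Last Tuesday of June 2015: 2015-06-30.
Last Tuesday of July 2015: 2015-07-28.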